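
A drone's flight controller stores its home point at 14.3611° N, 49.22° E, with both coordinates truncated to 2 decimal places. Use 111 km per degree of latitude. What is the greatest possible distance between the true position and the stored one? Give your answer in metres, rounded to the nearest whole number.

Truncating at 2 decimal places can drop up to a full unit in the last place, so each coordinate may be off by as much as 0.01°.
Latitude error → 0.01 × 111000 = 1110 m along the meridian.
Longitude error → 0.01 × 111000 × cos 14.3611° = 0.01 × 111000 × 0.9688 ≈ 1075.31 m.
Combining orthogonally: (1110² + 1075.31²)^½ ≈ 1545.45 m.

1545 metres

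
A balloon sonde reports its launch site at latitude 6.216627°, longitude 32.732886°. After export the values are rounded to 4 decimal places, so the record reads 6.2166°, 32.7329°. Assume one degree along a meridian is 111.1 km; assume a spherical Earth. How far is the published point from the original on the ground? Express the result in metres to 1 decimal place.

3.4 metres

Δlat = 6.216627 − 6.2166 = +0.000027°; Δlon = 32.732886 − 32.7329 = -0.000014°.
North–south shift: 0.000027 × 111100 = 2.9997 m.
E–W at 6.2166°: -0.000014° × 111100 × cos 6.2166° = -0.000014 × 111100 × 0.9941 ≈ -1.54625 m.
Distance: √(2.9997² + 1.54625²) ≈ 3.37477 m.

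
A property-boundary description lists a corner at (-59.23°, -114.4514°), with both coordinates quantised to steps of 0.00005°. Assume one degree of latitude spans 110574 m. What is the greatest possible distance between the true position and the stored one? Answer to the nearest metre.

With a 0.00005° grid the true value lies within half a step, ±0.00005°/2 = ±2.5e-05°, of the stored one.
North–south component: 2.5e-05° × 110574 = 2.76435 m.
East–west component at 59.23°: 2.5e-05° × 110574 × cos 59.23° ≈ 2.5e-05 × 56568.9 ≈ 1.41422 m.
Worst case both components are at the extreme and orthogonal: √(2.76435² + 1.41422²) ≈ 3.1051 m.

3 metres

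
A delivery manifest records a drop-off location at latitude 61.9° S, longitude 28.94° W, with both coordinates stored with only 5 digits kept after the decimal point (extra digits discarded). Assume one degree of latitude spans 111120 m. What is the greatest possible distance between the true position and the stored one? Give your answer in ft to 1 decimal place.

4.0 ft

Truncating at 5 decimal places can drop up to a full unit in the last place, so each coordinate may be off by as much as 1e-05°.
Latitude error → 1e-05 × 111120 = 1.1112 m along the meridian.
East–west component at 61.9°: 1e-05° × 111120 × cos 61.9° ≈ 1e-05 × 52338.8 ≈ 0.523388 m.
Combining orthogonally: (1.1112² + 0.523388²)^½ ≈ 1.22829 m.
Converting: 1.22829 m × 3.2808 ft/m ≈ 4.0298 ft.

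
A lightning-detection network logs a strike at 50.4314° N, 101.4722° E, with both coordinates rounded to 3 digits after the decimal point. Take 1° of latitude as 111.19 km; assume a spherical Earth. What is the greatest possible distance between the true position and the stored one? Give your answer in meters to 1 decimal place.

65.9 meters

Rounding to 3 decimal places leaves each coordinate within ±0.0005° of the true value.
Latitude error → 0.0005 × 111190 = 55.595 m along the meridian.
East–west component at 50.4314°: 0.0005° × 111190 × cos 50.4314° ≈ 0.0005 × 70828.2 ≈ 35.4141 m.
Combining orthogonally: (55.595² + 35.4141²)^½ ≈ 65.9163 m.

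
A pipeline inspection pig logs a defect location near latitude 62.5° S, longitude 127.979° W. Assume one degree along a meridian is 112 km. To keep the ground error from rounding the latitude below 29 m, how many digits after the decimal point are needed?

One degree of latitude covers 112000 m.
Rounding to N decimal places gives at most 0.5 × 10⁻ᴺ degrees of error, i.e. 0.5 × 10⁻ᴺ × 112000 m.
Need 0.5 × 112000 × 10⁻ᴺ ≤ 29 → 10⁻ᴺ ≤ 5.179e-04, so N ≥ 3.29.
N = 3 would give 56 m (too coarse); N = 4 gives 5.6 m ≤ 29 m.

4 decimal places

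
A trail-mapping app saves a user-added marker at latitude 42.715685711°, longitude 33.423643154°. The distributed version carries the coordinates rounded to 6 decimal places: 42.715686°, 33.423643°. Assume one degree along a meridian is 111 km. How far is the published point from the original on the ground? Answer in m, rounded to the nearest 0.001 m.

The latitude changed by -0.000000289° and the longitude by +0.000000154°.
N–S: -0.000000289° × 111000 m/° = -0.032079 m.
E–W at 42.7157°: 0.000000154° × 111000 × cos 42.7157° = 0.000000154 × 111000 × 0.7347 ≈ 0.0125595 m.
Hypotenuse of the two orthogonal shifts: √(0.032079² + 0.0125595²) = 0.03445 m.

0.034 m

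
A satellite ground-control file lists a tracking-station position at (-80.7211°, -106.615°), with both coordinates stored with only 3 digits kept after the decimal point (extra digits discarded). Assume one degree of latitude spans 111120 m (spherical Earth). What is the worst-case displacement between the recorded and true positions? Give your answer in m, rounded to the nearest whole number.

Truncating at 3 decimal places can drop up to a full unit in the last place, so each coordinate may be off by as much as 0.001°.
Latitude error → 0.001 × 111120 = 111.12 m along the meridian.
East–west component at 80.7211°: 0.001° × 111120 × cos 80.7211° ≈ 0.001 × 17917 ≈ 17.917 m.
Combining orthogonally: (111.12² + 17.917²)^½ ≈ 112.555 m.

113 m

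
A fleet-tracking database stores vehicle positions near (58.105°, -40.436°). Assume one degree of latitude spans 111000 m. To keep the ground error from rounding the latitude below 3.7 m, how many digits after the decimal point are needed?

One degree of latitude covers 111000 m.
With N decimal places the half-ulp bound is 0.5·10⁻ᴺ°, or 0.5·10⁻ᴺ × 111000 m on the ground.
Need 0.5 × 111000 × 10⁻ᴺ ≤ 3.7 → 10⁻ᴺ ≤ 6.667e-05, so N ≥ 4.18.
N = 4 would give 5.55 m (too coarse); N = 5 gives 0.555 m ≤ 3.7 m.

5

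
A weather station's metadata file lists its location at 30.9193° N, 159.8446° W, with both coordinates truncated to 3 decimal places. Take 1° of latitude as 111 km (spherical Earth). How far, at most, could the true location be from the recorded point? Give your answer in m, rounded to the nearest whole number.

146 m

Truncating at 3 decimal places can drop up to a full unit in the last place, so each coordinate may be off by as much as 0.001°.
N–S: 0.001° × 111000 m/° = 111 m.
East–west component at 30.9193°: 0.001° × 111000 × cos 30.9193° ≈ 0.001 × 95226 ≈ 95.226 m.
Combining orthogonally: (111² + 95.226²)^½ ≈ 146.25 m.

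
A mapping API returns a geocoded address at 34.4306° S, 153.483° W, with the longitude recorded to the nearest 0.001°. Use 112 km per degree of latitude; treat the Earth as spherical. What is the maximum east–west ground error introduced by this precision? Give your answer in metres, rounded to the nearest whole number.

46 metres

Rounding to 3 decimal places leaves the longitude within ±0.0005° of the true value.
At latitude 34.4306° a degree of longitude spans 112000 m × cos 34.4306° = 112000 × 0.8248 ≈ 92378.9 m.
So at most 0.0005° × 92378.9 ≈ 46.1895 m east–west.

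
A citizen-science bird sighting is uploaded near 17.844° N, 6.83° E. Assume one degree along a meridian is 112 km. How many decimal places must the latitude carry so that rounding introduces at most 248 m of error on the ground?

One degree of latitude covers 112000 m.
N decimal places → at most half a unit in the last place, 0.5 × 10⁻ᴺ° = 112000/2 × 10⁻ᴺ m.
Need 0.5 × 112000 × 10⁻ᴺ ≤ 248 → 10⁻ᴺ ≤ 4.429e-03, so N ≥ 2.35.
So 3 decimal places suffice (56 m); 2 would allow up to 560 m.

3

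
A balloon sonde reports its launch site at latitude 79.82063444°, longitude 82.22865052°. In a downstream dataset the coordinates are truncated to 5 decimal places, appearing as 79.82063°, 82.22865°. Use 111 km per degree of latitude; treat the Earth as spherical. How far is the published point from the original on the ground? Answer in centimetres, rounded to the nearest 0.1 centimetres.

49.3 centimetres

Δlat = 79.82063444 − 79.82063 = +0.00000444°; Δlon = 82.22865052 − 82.22865 = +0.00000052°.
North–south shift: 0.00000444 × 111000 = 0.49284 m.
E–W at 79.8206°: 0.00000052° × 111000 × cos 79.8206° = 0.00000052 × 111000 × 0.1767 ≈ 0.0102009 m.
Distance: √(0.49284² + 0.0102009²) ≈ 0.492946 m.
That is 0.492946 m = 49.295 cm.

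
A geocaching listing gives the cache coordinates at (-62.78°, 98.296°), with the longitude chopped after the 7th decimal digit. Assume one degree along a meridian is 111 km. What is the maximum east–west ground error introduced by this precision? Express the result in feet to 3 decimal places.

0.017 feet

Truncating at 7 decimal places can drop up to a full unit in the last place, so the longitude may be off by as much as 1e-07°.
One degree of longitude at 62.78° is 111000 × cos 62.78° ≈ 111000 × 0.4574 = 50772.3 m.
East–west error: 1e-07° × 50772.3 m/° ≈ 0.00507723 m.
Converting: 0.00507723 m × 3.2808 ft/m ≈ 0.016658 ft.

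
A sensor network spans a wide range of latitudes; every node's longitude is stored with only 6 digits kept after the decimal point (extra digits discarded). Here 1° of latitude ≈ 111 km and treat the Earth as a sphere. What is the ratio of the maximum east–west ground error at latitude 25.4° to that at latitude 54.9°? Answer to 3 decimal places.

Truncating at 6 decimal places can drop up to a full unit in the last place, so the longitude may be off by as much as 1e-06°.
Error at 25.4° = 1e-06° × 111000 × cos 25.4° ≈ 0.111 × 0.9033 = 0.10027 m.
At 54.9°: 1e-06° × 111000 × cos 54.9° = 1e-06 × 111000 × 0.5750 ≈ 0.063826 m.
The ratio reduces to cos 25.4° / cos 54.9° = 0.9033/0.5750 ≈ 1.5710.

1.571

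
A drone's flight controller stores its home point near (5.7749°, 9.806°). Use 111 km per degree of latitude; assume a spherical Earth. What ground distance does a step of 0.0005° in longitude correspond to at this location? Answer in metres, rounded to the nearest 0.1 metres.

55.2 metres

At 5.7749° a degree of longitude is 111000 × cos 5.7749° ≈ 110437 m, so 0.0005° corresponds to 55.2183 m.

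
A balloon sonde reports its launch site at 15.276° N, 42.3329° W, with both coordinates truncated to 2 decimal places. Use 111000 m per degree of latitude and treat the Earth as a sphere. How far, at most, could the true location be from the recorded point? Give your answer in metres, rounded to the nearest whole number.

Truncating at 2 decimal places can drop up to a full unit in the last place, so each coordinate may be off by as much as 0.01°.
Latitude error → 0.01 × 111000 = 1110 m along the meridian.
E–W at 15.276°: 0.01° × 111000 × cos 15.276° = 0.01 × 111000 × 0.9647 ≈ 1070.78 m.
The two errors are perpendicular, so the maximum displacement is √(1110² + 1070.78²) ≈ 1542.29 m.

1542 metres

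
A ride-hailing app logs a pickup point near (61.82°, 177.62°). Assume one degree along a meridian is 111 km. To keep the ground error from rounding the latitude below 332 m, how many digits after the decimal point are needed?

One degree of latitude covers 111000 m.
With N decimal places the half-ulp bound is 0.5·10⁻ᴺ°, or 0.5·10⁻ᴺ × 111000 m on the ground.
Setting 55500 × 10⁻ᴺ ≤ 332 gives 10ᴺ ≥ 167.2, i.e. N ≥ 2.22.
N = 2 would give 555 m (too coarse); N = 3 gives 55.5 m ≤ 332 m.

3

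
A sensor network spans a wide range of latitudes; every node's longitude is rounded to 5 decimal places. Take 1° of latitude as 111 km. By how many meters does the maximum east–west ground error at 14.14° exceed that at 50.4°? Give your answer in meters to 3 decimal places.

0.184 meters

Rounding to 5 decimal places leaves the longitude within ±5e-06° of the true value.
At 14.14°: 5e-06° × 111000 × cos 14.14° = 5e-06 × 111000 × 0.9697 ≈ 0.53818 m.
At 50.4°: 5e-06° × 111000 × cos 50.4° = 5e-06 × 111000 × 0.6374 ≈ 0.35377 m.
Difference: 0.53818 − 0.35377 = 0.18441 m.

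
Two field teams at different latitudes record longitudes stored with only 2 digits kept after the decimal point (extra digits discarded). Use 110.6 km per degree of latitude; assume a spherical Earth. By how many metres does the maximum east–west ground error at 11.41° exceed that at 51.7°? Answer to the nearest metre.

Truncating at 2 decimal places can drop up to a full unit in the last place, so the longitude may be off by as much as 0.01°.
At 11.41°: 0.01° × 110600 × cos 11.41° = 0.01 × 110600 × 0.9802 ≈ 1084.1 m.
Error at 51.7° = 0.01° × 110600 × cos 51.7° ≈ 1106 × 0.6198 = 685.48 m.
Difference: 1084.1 − 685.48 = 398.67 m.

399 metres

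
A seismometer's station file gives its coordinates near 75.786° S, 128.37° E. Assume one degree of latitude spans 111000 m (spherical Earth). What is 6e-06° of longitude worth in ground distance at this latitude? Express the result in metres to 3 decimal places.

0.164 metres

At 75.786° a degree of longitude is 111000 × cos 75.786° ≈ 27255.4 m, so 6e-06° corresponds to 0.163532 m.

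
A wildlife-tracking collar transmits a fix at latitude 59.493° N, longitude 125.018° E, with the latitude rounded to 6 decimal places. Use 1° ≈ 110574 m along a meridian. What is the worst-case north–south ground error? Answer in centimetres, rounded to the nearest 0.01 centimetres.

Rounding to 6 decimal places leaves the latitude within ±5e-07° of the true value.
Along the meridian that is 5e-07° × 110574 m/° = 0.055287 m.
That is 0.055287 m = 5.5287 cm.

5.53 centimetres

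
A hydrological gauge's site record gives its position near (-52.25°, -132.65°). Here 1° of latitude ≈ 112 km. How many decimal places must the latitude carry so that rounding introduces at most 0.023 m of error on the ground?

7 decimal places

One degree of latitude covers 112000 m.
N decimal places → at most half a unit in the last place, 0.5 × 10⁻ᴺ° = 112000/2 × 10⁻ᴺ m.
Setting 56000 × 10⁻ᴺ ≤ 0.023 gives 10ᴺ ≥ 2.435e+06, i.e. N ≥ 6.39.
N = 6 would give 0.056 m (too coarse); N = 7 gives 0.0056 m ≤ 0.023 m.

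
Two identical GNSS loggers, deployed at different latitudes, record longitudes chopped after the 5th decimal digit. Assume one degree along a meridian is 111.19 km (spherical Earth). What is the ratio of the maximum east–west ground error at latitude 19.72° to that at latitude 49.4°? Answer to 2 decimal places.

1.45

Truncating at 5 decimal places can drop up to a full unit in the last place, so the longitude may be off by as much as 1e-05°.
At 19.72°: 1e-05° × 111190 × cos 19.72° = 1e-05 × 111190 × 0.9414 ≈ 1.0467 m.
At 49.4°: 1e-05° × 111190 × cos 49.4° = 1e-05 × 111190 × 0.6508 ≈ 0.7236 m.
Ratio: 1.0467 / 0.7236 = cos 19.72° / cos 49.4° ≈ 1.4465.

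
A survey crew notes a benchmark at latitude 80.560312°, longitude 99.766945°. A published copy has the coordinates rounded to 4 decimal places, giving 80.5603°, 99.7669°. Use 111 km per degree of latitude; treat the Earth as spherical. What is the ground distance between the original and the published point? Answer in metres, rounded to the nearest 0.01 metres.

1.56 metres

The latitude changed by +0.000012° and the longitude by +0.000045°.
North–south shift: 0.000012 × 111000 = 1.332 m.
East–west at this latitude: 0.000045° × 111000 × cos 80.5603° ≈ 0.000045 × 18205.1 = 0.819228 m.
Distance: √(1.332² + 0.819228²) ≈ 1.56376 m.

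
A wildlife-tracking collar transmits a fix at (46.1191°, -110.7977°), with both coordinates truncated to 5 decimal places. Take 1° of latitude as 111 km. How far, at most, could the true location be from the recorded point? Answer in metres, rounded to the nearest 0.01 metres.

Truncating at 5 decimal places can drop up to a full unit in the last place, so each coordinate may be off by as much as 1e-05°.
Latitude error → 1e-05 × 111000 = 1.11 m along the meridian.
E–W at 46.1191°: 1e-05° × 111000 × cos 46.1191° = 1e-05 × 111000 × 0.6932 ≈ 0.769409 m.
Combining orthogonally: (1.11² + 0.769409²)^½ ≈ 1.35059 m.

1.35 metres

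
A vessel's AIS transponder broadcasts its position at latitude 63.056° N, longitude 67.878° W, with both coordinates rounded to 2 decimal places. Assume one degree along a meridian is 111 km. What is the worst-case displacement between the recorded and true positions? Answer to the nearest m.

Rounding to 2 decimal places leaves each coordinate within ±0.005° of the true value.
Latitude error → 0.005 × 111000 = 555 m along the meridian.
East–west component at 63.056°: 0.005° × 111000 × cos 63.056° ≈ 0.005 × 50296.3 ≈ 251.481 m.
The two errors are perpendicular, so the maximum displacement is √(555² + 251.481²) ≈ 609.318 m.

609 m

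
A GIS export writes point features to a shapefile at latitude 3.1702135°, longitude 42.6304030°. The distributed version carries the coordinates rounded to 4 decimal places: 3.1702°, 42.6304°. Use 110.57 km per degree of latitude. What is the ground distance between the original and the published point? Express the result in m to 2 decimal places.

1.53 m

The latitude changed by +0.0000135° and the longitude by +0.0000030°.
N–S: 0.0000135° × 110570 m/° = 1.4927 m.
East–west at this latitude: 0.0000030° × 110570 × cos 3.1702° ≈ 0.0000030 × 110401 = 0.331202 m.
Distance: √(1.4927² + 0.331202²) ≈ 1.529 m.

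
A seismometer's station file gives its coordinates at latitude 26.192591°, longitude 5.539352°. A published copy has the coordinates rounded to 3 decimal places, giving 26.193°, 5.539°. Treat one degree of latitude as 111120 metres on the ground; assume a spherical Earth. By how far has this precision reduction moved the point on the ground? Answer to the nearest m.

Δlat = 26.192591 − 26.193 = -0.000409°; Δlon = 5.539352 − 5.539 = +0.000352°.
North–south shift: -0.000409 × 111120 = -45.4481 m.
East–west at this latitude: 0.000352° × 111120 × cos 26.193° ≈ 0.000352 × 99709.3 = 35.0977 m.
Combined displacement = (45.4481² + 35.0977²)^½ ≈ 57.4228 m.

57 m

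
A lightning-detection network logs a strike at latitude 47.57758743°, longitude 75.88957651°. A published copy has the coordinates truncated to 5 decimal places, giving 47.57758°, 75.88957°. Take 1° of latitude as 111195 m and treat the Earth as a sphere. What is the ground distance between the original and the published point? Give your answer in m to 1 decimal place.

1.0 m

The latitude changed by +0.00000743° and the longitude by +0.00000651°.
North–south shift: 0.00000743 × 111195 = 0.826179 m.
E–W at 47.5776°: 0.00000651° × 111195 × cos 47.5776° = 0.00000651 × 111195 × 0.6746 ≈ 0.488323 m.
Distance: √(0.826179² + 0.488323²) ≈ 0.959703 m.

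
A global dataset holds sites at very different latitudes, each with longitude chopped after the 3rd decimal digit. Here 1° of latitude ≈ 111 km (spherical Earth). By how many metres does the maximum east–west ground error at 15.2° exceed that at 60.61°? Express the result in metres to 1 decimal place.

52.6 metres

Truncating at 3 decimal places can drop up to a full unit in the last place, so the longitude may be off by as much as 0.001°.
At 15.2°: 0.001° × 111000 × cos 15.2° = 0.001 × 111000 × 0.9650 ≈ 107.12 m.
At 60.61°: 0.001° × 111000 × cos 60.61° = 0.001 × 111000 × 0.4908 ≈ 54.473 m.
So the lower-latitude error exceeds the higher by 107.12 − 54.473 = 52.643 m.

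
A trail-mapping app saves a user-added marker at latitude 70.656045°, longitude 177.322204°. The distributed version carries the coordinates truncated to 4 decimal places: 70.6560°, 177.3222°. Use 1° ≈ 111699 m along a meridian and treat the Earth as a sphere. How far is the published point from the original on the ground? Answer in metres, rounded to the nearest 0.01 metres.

Δlat = 70.656045 − 70.6560 = +0.000045°; Δlon = 177.322204 − 177.3222 = +0.000004°.
North–south shift: 0.000045 × 111699 = 5.02646 m.
E–W at 70.656°: 0.000004° × 111699 × cos 70.656° = 0.000004 × 111699 × 0.3312 ≈ 0.147996 m.
Combined displacement = (5.02646² + 0.147996²)^½ ≈ 5.02863 m.

5.03 metres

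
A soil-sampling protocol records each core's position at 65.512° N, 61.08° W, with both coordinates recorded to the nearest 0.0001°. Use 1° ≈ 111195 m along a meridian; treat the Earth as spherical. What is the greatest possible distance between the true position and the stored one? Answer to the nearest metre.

Rounding to 4 decimal places leaves each coordinate within ±5e-05° of the true value.
North–south component: 5e-05° × 111195 = 5.55975 m.
Longitude error → 5e-05 × 111195 × cos 65.512° = 5e-05 × 111195 × 0.4145 ≈ 2.30453 m.
Combining orthogonally: (5.55975² + 2.30453²)^½ ≈ 6.01845 m.

6 metres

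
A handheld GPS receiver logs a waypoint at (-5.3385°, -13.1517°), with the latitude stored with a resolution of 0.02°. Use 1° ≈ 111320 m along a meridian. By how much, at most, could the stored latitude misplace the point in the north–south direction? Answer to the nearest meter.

1113 meters

With a 0.02° grid the true value lies within half a step, ±0.02°/2 = ±0.01°, of the stored one.
So the N–S error is at most 0.01 × 111320 = 1113.2 m.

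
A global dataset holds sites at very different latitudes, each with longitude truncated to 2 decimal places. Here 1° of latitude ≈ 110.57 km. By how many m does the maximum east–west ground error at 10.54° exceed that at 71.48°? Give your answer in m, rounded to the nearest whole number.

736 m

Truncating at 2 decimal places can drop up to a full unit in the last place, so the longitude may be off by as much as 0.01°.
At 10.54°: 0.01° × 110570 × cos 10.54° = 0.01 × 110570 × 0.9831 ≈ 1087 m.
Error at 71.48° = 0.01° × 110570 × cos 71.48° ≈ 1105.7 × 0.3176 = 351.21 m.
Difference: 1087 − 351.21 = 735.83 m.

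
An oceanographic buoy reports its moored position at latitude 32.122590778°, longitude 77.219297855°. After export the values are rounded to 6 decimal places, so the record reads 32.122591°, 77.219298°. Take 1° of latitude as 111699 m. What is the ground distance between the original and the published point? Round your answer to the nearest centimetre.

Δlat = 32.122590778 − 32.122591 = -0.000000222°; Δlon = 77.219297855 − 77.219298 = -0.000000145°.
N–S: -0.000000222° × 111699 m/° = -0.0247972 m.
East–west at this latitude: -0.000000145° × 111699 × cos 32.1226° ≈ -0.000000145 × 94599.3 = -0.0137169 m.
Hypotenuse of the two orthogonal shifts: √(0.0247972² + 0.0137169²) = 0.0283382 m.
That is 0.0283382 m = 2.8338 cm.

3 centimetres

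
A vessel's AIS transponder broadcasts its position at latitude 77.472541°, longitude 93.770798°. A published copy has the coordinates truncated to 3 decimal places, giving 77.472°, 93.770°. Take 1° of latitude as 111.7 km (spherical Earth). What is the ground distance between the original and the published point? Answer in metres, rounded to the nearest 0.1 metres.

The latitude changed by +0.000541° and the longitude by +0.000798°.
N–S: 0.000541° × 111700 m/° = 60.4297 m.
East–west at this latitude: 0.000798° × 111700 × cos 77.472° ≈ 0.000798 × 24229.6 = 19.3352 m.
Combined displacement = (60.4297² + 19.3352²)^½ ≈ 63.4476 m.

63.4 metres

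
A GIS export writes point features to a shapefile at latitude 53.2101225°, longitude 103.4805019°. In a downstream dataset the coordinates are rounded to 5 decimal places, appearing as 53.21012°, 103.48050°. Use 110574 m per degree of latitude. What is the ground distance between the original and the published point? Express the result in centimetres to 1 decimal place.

Δlat = 53.2101225 − 53.21012 = +0.0000025°; Δlon = 103.4805019 − 103.48050 = +0.0000019°.
North–south shift: 0.0000025 × 110574 = 0.276435 m.
East–west at this latitude: 0.0000019° × 110574 × cos 53.2101° ≈ 0.0000019 × 66220.8 = 0.12582 m.
Combined displacement = (0.276435² + 0.12582²)^½ ≈ 0.303722 m.
That is 0.303722 m = 30.372 cm.

30.4 centimetres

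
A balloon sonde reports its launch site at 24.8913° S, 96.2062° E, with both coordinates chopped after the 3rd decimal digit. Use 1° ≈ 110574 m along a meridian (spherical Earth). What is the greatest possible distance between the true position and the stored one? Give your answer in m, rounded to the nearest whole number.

Truncating at 3 decimal places can drop up to a full unit in the last place, so each coordinate may be off by as much as 0.001°.
N–S: 0.001° × 110574 m/° = 110.574 m.
E–W at 24.8913°: 0.001° × 110574 × cos 24.8913° = 0.001 × 110574 × 0.9071 ≈ 100.303 m.
Worst case both components are at the extreme and orthogonal: √(110.574² + 100.303²) ≈ 149.289 m.

149 m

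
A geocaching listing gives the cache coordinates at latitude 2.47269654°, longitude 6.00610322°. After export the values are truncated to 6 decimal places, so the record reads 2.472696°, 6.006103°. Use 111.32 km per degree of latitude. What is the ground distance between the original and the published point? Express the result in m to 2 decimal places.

0.06 m

The latitude changed by +0.00000054° and the longitude by +0.00000022°.
North–south shift: 0.00000054 × 111320 = 0.0601128 m.
E–W at 2.4727°: 0.00000022° × 111320 × cos 2.4727° = 0.00000022 × 111320 × 0.9991 ≈ 0.0244676 m.
Combined displacement = (0.0601128² + 0.0244676²)^½ ≈ 0.0649016 m.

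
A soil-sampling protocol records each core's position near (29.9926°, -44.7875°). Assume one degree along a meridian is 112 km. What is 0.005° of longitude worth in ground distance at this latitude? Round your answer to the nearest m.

0.005° of longitude at 29.9926° is 0.005 × 112000 × cos 29.9926° ≈ 0.005 × 97002.1 = 485.01 m.

485 m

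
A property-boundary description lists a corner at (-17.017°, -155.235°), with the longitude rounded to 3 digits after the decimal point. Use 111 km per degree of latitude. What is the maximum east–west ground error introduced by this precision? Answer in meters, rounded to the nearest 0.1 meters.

53.1 meters

Rounding to 3 decimal places leaves the longitude within ±0.0005° of the true value.
One degree of longitude at 17.017° is 111000 × cos 17.017° ≈ 111000 × 0.9562 = 106140 m.
East–west error: 0.0005° × 106140 m/° ≈ 53.0701 m.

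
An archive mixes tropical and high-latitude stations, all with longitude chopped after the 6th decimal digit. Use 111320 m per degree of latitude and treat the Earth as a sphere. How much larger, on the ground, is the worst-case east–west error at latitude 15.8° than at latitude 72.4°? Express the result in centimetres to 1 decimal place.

Truncating at 6 decimal places can drop up to a full unit in the last place, so the longitude may be off by as much as 1e-06°.
At 15.8°: 1e-06° × 111320 × cos 15.8° = 1e-06 × 111320 × 0.9622 ≈ 0.10711 m.
At 72.4°: 1e-06° × 111320 × cos 72.4° = 1e-06 × 111320 × 0.3024 ≈ 0.03366 m.
So the lower-latitude error exceeds the higher by 0.10711 − 0.03366 = 0.073454 m.
That is 0.0734543 m = 7.3454 cm.

7.3 centimetres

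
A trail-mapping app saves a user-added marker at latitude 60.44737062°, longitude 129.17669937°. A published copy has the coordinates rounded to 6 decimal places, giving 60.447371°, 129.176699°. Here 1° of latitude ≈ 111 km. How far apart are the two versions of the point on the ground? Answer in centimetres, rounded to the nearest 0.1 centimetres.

4.7 centimetres

Δlat = 60.44737062 − 60.447371 = -0.00000038°; Δlon = 129.17669937 − 129.176699 = +0.00000037°.
North–south shift: -0.00000038 × 111000 = -0.04218 m.
East–west at this latitude: 0.00000037° × 111000 × cos 60.4474° ≈ 0.00000037 × 54747.7 = 0.0202567 m.
Hypotenuse of the two orthogonal shifts: √(0.04218² + 0.0202567²) = 0.0467919 m.
That is 0.0467919 m = 4.6792 cm.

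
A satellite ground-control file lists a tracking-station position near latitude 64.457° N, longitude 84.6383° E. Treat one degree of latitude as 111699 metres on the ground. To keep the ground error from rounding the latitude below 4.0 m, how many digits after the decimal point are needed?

One degree of latitude covers 111699 m.
Rounding to N decimal places gives at most 0.5 × 10⁻ᴺ degrees of error, i.e. 0.5 × 10⁻ᴺ × 111699 m.
Setting 55849.5 × 10⁻ᴺ ≤ 4.0 gives 10ᴺ ≥ 1.396e+04, i.e. N ≥ 4.14.
So 5 decimal places suffice (0.558 m); 4 would allow up to 5.58 m.

5 decimal places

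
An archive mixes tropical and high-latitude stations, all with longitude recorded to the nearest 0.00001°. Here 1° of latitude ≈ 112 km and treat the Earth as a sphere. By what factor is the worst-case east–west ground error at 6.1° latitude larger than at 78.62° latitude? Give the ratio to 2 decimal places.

5.04

Rounding to 5 decimal places leaves the longitude within ±5e-06° of the true value.
At 6.1°: 5e-06° × 112000 × cos 6.1° = 5e-06 × 112000 × 0.9943 ≈ 0.55683 m.
At 78.62°: 5e-06° × 112000 × cos 78.62° = 5e-06 × 112000 × 0.1973 ≈ 0.1105 m.
Ratio: 0.55683 / 0.1105 = cos 6.1° / cos 78.62° ≈ 5.0393.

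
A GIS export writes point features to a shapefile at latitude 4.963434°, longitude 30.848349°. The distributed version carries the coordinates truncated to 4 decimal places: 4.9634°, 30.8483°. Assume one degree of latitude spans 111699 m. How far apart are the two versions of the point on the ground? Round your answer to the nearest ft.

22 ft

The latitude changed by +0.000034° and the longitude by +0.000049°.
North–south shift: 0.000034 × 111699 = 3.79777 m.
East–west at this latitude: 0.000049° × 111699 × cos 4.9634° ≈ 0.000049 × 111280 = 5.45273 m.
Hypotenuse of the two orthogonal shifts: √(3.79777² + 5.45273²) = 6.64494 m.
Converting: 6.64494 m × 3.2808 ft/m ≈ 21.801 ft.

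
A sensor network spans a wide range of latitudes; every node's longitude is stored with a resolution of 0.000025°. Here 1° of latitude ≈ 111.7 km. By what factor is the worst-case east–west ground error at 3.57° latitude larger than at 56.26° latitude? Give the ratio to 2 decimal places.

With a 0.000025° grid the true value lies within half a step, ±0.000025°/2 = ±1.25e-05°, of the stored one.
Error at 3.57° = 1.25e-05° × 111700 × cos 3.57° ≈ 1.3962 × 0.9981 = 1.3935 m.
Error at 56.26° = 1.25e-05° × 111700 × cos 56.26° ≈ 1.3962 × 0.5554 = 0.77551 m.
Ratio: 1.3935 / 0.77551 = cos 3.57° / cos 56.26° ≈ 1.7969.

1.80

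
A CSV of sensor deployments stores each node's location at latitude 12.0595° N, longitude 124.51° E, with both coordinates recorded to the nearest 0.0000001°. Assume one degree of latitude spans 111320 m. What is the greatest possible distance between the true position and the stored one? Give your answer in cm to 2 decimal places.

Rounding to 7 decimal places leaves each coordinate within ±5e-08° of the true value.
Latitude error → 5e-08 × 111320 = 0.005566 m along the meridian.
East–west component at 12.0595°: 5e-08° × 111320 × cos 12.0595° ≈ 5e-08 × 108863 ≈ 0.00544316 m.
Worst case both components are at the extreme and orthogonal: √(0.005566² + 0.00544316²) ≈ 0.00778514 m.
That is 0.00778514 m = 0.77851 cm.

0.78 cm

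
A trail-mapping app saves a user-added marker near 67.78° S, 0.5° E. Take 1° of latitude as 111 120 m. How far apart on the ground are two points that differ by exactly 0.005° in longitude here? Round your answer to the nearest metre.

210 metres

At 67.78° a degree of longitude is 111120 × cos 67.78° ≈ 42021.6 m, so 0.005° corresponds to 210.108 m.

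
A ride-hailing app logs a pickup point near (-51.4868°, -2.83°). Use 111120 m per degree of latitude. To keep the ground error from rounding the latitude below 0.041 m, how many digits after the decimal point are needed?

One degree of latitude covers 111120 m.
N decimal places → at most half a unit in the last place, 0.5 × 10⁻ᴺ° = 111120/2 × 10⁻ᴺ m.
Setting 55560 × 10⁻ᴺ ≤ 0.041 gives 10ᴺ ≥ 1.355e+06, i.e. N ≥ 6.13.
N = 6 would give 0.0556 m (too coarse); N = 7 gives 0.00556 m ≤ 0.041 m.

7 decimal places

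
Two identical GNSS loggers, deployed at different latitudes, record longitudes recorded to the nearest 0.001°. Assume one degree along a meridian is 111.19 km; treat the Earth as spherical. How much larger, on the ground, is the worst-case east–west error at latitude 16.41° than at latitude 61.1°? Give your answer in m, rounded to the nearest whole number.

26 m

Rounding to 3 decimal places leaves the longitude within ±0.0005° of the true value.
Error at 16.41° = 0.0005° × 111190 × cos 16.41° ≈ 55.595 × 0.9593 = 53.33 m.
Error at 61.1° = 0.0005° × 111190 × cos 61.1° ≈ 55.595 × 0.4833 = 26.868 m.
So the lower-latitude error exceeds the higher by 53.33 − 26.868 = 26.462 m.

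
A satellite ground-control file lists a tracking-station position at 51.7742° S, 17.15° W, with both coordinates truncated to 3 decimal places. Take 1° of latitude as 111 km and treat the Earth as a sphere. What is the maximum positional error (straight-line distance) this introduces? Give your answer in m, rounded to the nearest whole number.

Truncating at 3 decimal places can drop up to a full unit in the last place, so each coordinate may be off by as much as 0.001°.
North–south component: 0.001° × 111000 = 111 m.
Longitude error → 0.001 × 111000 × cos 51.7742° = 0.001 × 111000 × 0.6188 ≈ 68.6826 m.
Worst case both components are at the extreme and orthogonal: √(111² + 68.6826²) ≈ 130.531 m.

131 m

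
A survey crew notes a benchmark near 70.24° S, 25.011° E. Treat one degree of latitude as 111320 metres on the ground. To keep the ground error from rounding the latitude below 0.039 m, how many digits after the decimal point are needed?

7 decimal places

One degree of latitude covers 111320 m.
Rounding to N decimal places gives at most 0.5 × 10⁻ᴺ degrees of error, i.e. 0.5 × 10⁻ᴺ × 111320 m.
Setting 55660 × 10⁻ᴺ ≤ 0.039 gives 10ᴺ ≥ 1.427e+06, i.e. N ≥ 6.15.
N = 6 would give 0.0557 m (too coarse); N = 7 gives 0.00557 m ≤ 0.039 m.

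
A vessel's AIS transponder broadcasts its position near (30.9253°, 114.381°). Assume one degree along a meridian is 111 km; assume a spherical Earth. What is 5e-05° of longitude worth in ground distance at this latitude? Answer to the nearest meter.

5 meters

One degree of longitude here spans 111000 × cos 30.9253° = 111000 × 0.8578 ≈ 95220 m; 5e-05° of that is 4.761 m.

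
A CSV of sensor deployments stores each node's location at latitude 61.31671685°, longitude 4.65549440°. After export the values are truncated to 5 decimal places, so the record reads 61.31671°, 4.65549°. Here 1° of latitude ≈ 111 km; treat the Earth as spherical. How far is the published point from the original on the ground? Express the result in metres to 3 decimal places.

0.796 metres

The latitude changed by +0.00000685° and the longitude by +0.00000440°.
N–S: 0.00000685° × 111000 m/° = 0.76035 m.
East–west at this latitude: 0.00000440° × 111000 × cos 61.3167° ≈ 0.00000440 × 53276.4 = 0.234416 m.
Hypotenuse of the two orthogonal shifts: √(0.76035² + 0.234416²) = 0.795665 m.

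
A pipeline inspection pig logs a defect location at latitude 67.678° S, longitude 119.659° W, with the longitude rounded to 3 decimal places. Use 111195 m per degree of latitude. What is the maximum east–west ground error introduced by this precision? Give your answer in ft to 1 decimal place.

Rounding to 3 decimal places leaves the longitude within ±0.0005° of the true value.
One degree of longitude at 67.678° is 111195 × cos 67.678° ≈ 111195 × 0.3798 = 42233.1 m.
So at most 0.0005° × 42233.1 ≈ 21.1166 m east–west.
Converting: 21.1166 m × 3.2808 ft/m ≈ 69.28 ft.

69.3 ft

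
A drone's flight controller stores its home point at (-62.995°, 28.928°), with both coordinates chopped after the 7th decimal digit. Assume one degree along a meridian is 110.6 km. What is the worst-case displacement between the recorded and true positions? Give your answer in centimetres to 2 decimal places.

1.21 centimetres

Truncating at 7 decimal places can drop up to a full unit in the last place, so each coordinate may be off by as much as 1e-07°.
N–S: 1e-07° × 110600 m/° = 0.01106 m.
East–west component at 62.995°: 1e-07° × 110600 × cos 62.995° ≈ 1e-07 × 50219.9 ≈ 0.00502199 m.
Combining orthogonally: (0.01106² + 0.00502199²)^½ ≈ 0.0121468 m.
That is 0.0121468 m = 1.2147 cm.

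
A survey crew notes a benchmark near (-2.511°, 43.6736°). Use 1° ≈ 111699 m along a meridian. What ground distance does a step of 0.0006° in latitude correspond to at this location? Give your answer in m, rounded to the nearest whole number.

Along a meridian 0.0006° is 0.0006 × 111699 = 67.0194 m.

67 m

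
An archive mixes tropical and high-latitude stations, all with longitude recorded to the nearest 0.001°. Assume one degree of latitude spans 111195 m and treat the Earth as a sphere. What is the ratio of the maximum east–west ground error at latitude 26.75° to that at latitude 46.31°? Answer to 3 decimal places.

1.293

Rounding to 3 decimal places leaves the longitude within ±0.0005° of the true value.
At 26.75°: 0.0005° × 111195 × cos 26.75° = 0.0005 × 111195 × 0.8930 ≈ 49.647 m.
At 46.31°: 0.0005° × 111195 × cos 46.31° = 0.0005 × 111195 × 0.6908 ≈ 38.404 m.
The ratio reduces to cos 26.75° / cos 46.31° = 0.8930/0.6908 ≈ 1.2928.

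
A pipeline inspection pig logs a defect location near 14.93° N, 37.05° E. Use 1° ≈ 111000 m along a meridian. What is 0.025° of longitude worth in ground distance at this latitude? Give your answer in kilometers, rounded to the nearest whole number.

3 kilometers

0.025° of longitude at 14.93° is 0.025 × 111000 × cos 14.93° ≈ 0.025 × 107253 = 2681.32 m.
That is 2681.32 m = 2.6813 km.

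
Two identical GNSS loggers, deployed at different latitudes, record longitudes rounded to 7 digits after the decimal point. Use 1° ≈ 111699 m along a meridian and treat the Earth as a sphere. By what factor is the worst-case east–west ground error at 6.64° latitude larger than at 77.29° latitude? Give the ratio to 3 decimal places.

Rounding to 7 decimal places leaves the longitude within ±5e-08° of the true value.
At 6.64°: 5e-08° × 111699 × cos 6.64° = 5e-08 × 111699 × 0.9933 ≈ 0.0055475 m.
Error at 77.29° = 5e-08° × 111699 × cos 77.29° ≈ 0.0055849 × 0.2200 = 0.0012288 m.
The ratio reduces to cos 6.64° / cos 77.29° = 0.9933/0.2200 ≈ 4.5146.

4.515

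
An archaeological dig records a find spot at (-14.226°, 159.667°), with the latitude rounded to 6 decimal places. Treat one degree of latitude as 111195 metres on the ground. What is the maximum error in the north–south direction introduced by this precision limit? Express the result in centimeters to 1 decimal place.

Rounding to 6 decimal places leaves the latitude within ±5e-07° of the true value.
So the N–S error is at most 5e-07 × 111195 = 0.0555975 m.
That is 0.0555975 m = 5.5597 cm.

5.6 centimeters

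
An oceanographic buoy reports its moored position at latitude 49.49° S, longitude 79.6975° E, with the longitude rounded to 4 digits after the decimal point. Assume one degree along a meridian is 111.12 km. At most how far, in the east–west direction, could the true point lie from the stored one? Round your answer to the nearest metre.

Rounding to 4 decimal places leaves the longitude within ±5e-05° of the true value.
At latitude 49.49° a degree of longitude spans 111120 m × cos 49.49° = 111120 × 0.6496 ≈ 72181.4 m.
East–west error: 5e-05° × 72181.4 m/° ≈ 3.60907 m.

4 metres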